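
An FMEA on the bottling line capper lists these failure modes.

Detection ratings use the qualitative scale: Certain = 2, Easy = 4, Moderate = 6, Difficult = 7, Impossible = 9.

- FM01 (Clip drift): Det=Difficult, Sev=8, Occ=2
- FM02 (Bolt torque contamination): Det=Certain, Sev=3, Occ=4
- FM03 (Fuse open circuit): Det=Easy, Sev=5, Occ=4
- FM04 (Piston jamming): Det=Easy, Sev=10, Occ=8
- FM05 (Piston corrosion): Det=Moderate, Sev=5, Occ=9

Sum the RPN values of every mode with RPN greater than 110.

702

RPN = Severity × Occurrence × Detection:
  FM01: 8 × 2 × 7 = 112
  FM02: 3 × 4 × 2 = 24
  FM03: 5 × 4 × 4 = 80
  FM04: 10 × 8 × 4 = 320
  FM05: 5 × 9 × 6 = 270
RPN > 110: FM01 (112), FM04 (320), FM05 (270).
Sum: 112 + 320 + 270 = 702.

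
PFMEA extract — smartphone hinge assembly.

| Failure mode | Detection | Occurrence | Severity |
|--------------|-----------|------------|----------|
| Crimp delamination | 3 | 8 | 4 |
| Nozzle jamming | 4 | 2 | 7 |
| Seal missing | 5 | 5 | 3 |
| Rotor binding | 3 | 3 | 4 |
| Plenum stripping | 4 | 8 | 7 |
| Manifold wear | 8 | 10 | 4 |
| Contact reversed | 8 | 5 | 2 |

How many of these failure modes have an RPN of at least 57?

5

RPN = Severity × Occurrence × Detection:
  Crimp delamination: 4 × 8 × 3 = 96
  Nozzle jamming: 7 × 2 × 4 = 56
  Seal missing: 3 × 5 × 5 = 75
  Rotor binding: 4 × 3 × 3 = 36
  Plenum stripping: 7 × 8 × 4 = 224
  Manifold wear: 4 × 10 × 8 = 320
  Contact reversed: 2 × 5 × 8 = 80
Modes with RPN ≥ 57: Crimp delamination (96), Seal missing (75), Plenum stripping (224), Manifold wear (320), Contact reversed (80) → 5.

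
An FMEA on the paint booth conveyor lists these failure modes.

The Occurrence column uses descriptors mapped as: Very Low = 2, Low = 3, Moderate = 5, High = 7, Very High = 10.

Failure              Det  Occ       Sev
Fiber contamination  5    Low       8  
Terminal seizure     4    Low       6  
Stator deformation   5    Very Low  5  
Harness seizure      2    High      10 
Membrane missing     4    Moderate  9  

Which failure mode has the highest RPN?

RPN = Severity × Occurrence × Detection:
  Fiber contamination: 8 × 3 × 5 = 120
  Terminal seizure: 6 × 3 × 4 = 72
  Stator deformation: 5 × 2 × 5 = 50
  Harness seizure: 10 × 7 × 2 = 140
  Membrane missing: 9 × 5 × 4 = 180
Highest RPN is 180 → Membrane missing.

Membrane missing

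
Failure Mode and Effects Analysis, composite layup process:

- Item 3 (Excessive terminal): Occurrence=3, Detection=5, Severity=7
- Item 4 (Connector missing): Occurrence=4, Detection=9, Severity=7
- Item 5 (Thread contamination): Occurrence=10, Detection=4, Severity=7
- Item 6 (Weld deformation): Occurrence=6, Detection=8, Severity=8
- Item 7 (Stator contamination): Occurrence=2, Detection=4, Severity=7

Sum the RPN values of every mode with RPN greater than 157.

916

RPN = Severity × Occurrence × Detection:
  Item 3: 7 × 3 × 5 = 105
  Item 4: 7 × 4 × 9 = 252
  Item 5: 7 × 10 × 4 = 280
  Item 6: 8 × 6 × 8 = 384
  Item 7: 7 × 2 × 4 = 56
RPN > 157: Item 4 (252), Item 5 (280), Item 6 (384).
Sum: 252 + 280 + 384 = 916.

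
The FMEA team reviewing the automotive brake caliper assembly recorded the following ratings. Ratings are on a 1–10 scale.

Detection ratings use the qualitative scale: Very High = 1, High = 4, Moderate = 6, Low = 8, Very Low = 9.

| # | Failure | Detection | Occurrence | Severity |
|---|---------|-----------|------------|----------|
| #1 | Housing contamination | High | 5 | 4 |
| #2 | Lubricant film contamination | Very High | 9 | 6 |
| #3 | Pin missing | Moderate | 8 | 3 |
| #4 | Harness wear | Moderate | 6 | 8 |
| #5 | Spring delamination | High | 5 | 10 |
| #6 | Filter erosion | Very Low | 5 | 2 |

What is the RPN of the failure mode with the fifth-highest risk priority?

80

RPN = Severity × Occurrence × Detection:
  #1: 4 × 5 × 4 = 80
  #2: 6 × 9 × 1 = 54
  #3: 3 × 8 × 6 = 144
  #4: 8 × 6 × 6 = 288
  #5: 10 × 5 × 4 = 200
  #6: 2 × 5 × 9 = 90
Sorted descending: 288, 200, 144, 90, 80, 54.
The fifth-highest RPN is 80 (#1).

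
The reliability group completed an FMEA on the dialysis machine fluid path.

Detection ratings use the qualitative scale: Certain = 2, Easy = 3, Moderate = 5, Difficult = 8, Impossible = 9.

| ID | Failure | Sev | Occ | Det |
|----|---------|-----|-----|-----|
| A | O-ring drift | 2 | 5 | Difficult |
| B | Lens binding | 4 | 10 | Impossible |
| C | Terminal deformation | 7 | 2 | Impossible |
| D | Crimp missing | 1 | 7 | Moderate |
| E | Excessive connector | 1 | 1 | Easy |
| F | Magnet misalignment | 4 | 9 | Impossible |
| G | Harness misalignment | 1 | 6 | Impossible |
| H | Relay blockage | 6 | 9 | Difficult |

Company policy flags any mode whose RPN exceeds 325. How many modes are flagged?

2

RPN = Severity × Occurrence × Detection:
  A: 2 × 5 × 8 = 80
  B: 4 × 10 × 9 = 360
  C: 7 × 2 × 9 = 126
  D: 1 × 7 × 5 = 35
  E: 1 × 1 × 3 = 3
  F: 4 × 9 × 9 = 324
  G: 1 × 6 × 9 = 54
  H: 6 × 9 × 8 = 432
Modes with RPN > 325: B (360), H (432) → 2.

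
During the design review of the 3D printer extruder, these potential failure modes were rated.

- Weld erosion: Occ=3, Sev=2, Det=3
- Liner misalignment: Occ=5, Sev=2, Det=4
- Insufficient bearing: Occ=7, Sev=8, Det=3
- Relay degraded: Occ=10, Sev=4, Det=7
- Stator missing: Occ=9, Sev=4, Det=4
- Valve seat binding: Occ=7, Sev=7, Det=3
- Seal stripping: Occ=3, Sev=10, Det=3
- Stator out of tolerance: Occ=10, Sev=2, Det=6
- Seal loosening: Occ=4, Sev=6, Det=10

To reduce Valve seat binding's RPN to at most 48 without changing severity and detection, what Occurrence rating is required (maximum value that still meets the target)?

2

Valve seat binding: S=7, O=7, D=3 → current RPN = 147.
Fixed product = 21. Need 21 × O ≤ 48, so O ≤ 48/21 = 2.29.
Maximum integer Occurrence rating = 2 (gives RPN 42; O=3 would give 63 > 48).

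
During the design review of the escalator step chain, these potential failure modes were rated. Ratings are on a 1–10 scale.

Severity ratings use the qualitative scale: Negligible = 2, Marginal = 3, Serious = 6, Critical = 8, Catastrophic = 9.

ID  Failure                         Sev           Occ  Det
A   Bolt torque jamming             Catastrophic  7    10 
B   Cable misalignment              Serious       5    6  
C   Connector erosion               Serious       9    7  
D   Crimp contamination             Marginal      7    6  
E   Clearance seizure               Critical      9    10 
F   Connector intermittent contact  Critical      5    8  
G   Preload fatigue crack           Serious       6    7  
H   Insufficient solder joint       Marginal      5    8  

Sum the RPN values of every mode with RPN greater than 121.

2606

RPN = Severity × Occurrence × Detection:
  A: 9 × 7 × 10 = 630
  B: 6 × 5 × 6 = 180
  C: 6 × 9 × 7 = 378
  D: 3 × 7 × 6 = 126
  E: 8 × 9 × 10 = 720
  F: 8 × 5 × 8 = 320
  G: 6 × 6 × 7 = 252
  H: 3 × 5 × 8 = 120
RPN > 121: A (630), B (180), C (378), D (126), E (720), F (320), G (252).
Sum: 630 + 180 + 378 + 126 + 720 + 320 + 252 = 2606.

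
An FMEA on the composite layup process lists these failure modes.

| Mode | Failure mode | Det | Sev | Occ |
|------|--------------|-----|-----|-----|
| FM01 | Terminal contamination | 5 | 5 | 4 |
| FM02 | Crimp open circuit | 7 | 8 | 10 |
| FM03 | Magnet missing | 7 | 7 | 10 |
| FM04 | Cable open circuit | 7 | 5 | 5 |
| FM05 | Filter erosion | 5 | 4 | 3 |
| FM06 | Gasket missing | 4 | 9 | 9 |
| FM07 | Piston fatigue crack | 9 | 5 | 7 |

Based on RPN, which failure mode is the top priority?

FM02

RPN = Severity × Occurrence × Detection:
  FM01: 5 × 4 × 5 = 100
  FM02: 8 × 10 × 7 = 560
  FM03: 7 × 10 × 7 = 490
  FM04: 5 × 5 × 7 = 175
  FM05: 4 × 3 × 5 = 60
  FM06: 9 × 9 × 4 = 324
  FM07: 5 × 7 × 9 = 315
Highest RPN is 560 → FM02.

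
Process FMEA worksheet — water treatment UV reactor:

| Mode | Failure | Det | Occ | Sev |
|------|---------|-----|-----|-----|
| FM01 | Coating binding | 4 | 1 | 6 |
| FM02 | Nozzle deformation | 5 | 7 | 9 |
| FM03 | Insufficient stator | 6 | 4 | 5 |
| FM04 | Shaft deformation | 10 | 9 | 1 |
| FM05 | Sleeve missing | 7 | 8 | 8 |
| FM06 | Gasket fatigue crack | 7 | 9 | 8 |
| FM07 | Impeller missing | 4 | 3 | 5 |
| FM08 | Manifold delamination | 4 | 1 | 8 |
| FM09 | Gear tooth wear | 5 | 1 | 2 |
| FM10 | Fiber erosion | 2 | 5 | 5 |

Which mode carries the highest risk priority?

RPN = Severity × Occurrence × Detection:
  FM01: 6 × 1 × 4 = 24
  FM02: 9 × 7 × 5 = 315
  FM03: 5 × 4 × 6 = 120
  FM04: 1 × 9 × 10 = 90
  FM05: 8 × 8 × 7 = 448
  FM06: 8 × 9 × 7 = 504
  FM07: 5 × 3 × 4 = 60
  FM08: 8 × 1 × 4 = 32
  FM09: 2 × 1 × 5 = 10
  FM10: 5 × 5 × 2 = 50
Highest RPN is 504 → FM06.

FM06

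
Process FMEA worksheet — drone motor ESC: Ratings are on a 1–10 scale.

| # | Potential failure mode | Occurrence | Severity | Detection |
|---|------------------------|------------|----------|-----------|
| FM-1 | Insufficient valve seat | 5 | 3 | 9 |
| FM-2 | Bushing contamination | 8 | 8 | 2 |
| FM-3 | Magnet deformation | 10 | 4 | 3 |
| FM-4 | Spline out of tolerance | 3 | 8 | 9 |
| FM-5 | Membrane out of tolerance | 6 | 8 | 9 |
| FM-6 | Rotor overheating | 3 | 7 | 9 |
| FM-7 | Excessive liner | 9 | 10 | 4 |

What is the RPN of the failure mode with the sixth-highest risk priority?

RPN = Severity × Occurrence × Detection:
  FM-1: 3 × 5 × 9 = 135
  FM-2: 8 × 8 × 2 = 128
  FM-3: 4 × 10 × 3 = 120
  FM-4: 8 × 3 × 9 = 216
  FM-5: 8 × 6 × 9 = 432
  FM-6: 7 × 3 × 9 = 189
  FM-7: 10 × 9 × 4 = 360
Sorted descending: 432, 360, 216, 189, 135, 128, 120.
The sixth-highest RPN is 128 (FM-2).

128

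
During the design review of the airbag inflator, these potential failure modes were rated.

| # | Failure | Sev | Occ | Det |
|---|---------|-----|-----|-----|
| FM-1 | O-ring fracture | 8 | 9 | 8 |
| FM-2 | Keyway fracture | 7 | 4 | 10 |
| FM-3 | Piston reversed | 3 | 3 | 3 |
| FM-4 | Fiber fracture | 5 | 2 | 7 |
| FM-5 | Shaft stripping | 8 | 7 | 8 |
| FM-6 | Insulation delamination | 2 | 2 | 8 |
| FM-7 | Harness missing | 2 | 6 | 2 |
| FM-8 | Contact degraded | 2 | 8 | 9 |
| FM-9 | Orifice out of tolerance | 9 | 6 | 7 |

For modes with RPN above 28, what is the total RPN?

1928

RPN = Severity × Occurrence × Detection:
  FM-1: 8 × 9 × 8 = 576
  FM-2: 7 × 4 × 10 = 280
  FM-3: 3 × 3 × 3 = 27
  FM-4: 5 × 2 × 7 = 70
  FM-5: 8 × 7 × 8 = 448
  FM-6: 2 × 2 × 8 = 32
  FM-7: 2 × 6 × 2 = 24
  FM-8: 2 × 8 × 9 = 144
  FM-9: 9 × 6 × 7 = 378
RPN > 28: FM-1 (576), FM-2 (280), FM-4 (70), FM-5 (448), FM-6 (32), FM-8 (144), FM-9 (378).
Sum: 576 + 280 + 70 + 448 + 32 + 144 + 378 = 1928.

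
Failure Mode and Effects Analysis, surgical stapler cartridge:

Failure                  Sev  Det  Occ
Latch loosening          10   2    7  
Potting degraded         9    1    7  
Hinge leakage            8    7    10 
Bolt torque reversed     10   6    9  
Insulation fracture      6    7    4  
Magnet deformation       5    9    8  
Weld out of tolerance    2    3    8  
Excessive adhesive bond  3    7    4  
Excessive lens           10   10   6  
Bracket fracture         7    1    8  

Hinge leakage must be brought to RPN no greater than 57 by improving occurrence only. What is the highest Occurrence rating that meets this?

1

Hinge leakage: S=8, O=10, D=7 → current RPN = 560.
Fixed product = 56. Need 56 × O ≤ 57, so O ≤ 57/56 = 1.02.
Maximum integer Occurrence rating = 1 (gives RPN 56; O=2 would give 112 > 57).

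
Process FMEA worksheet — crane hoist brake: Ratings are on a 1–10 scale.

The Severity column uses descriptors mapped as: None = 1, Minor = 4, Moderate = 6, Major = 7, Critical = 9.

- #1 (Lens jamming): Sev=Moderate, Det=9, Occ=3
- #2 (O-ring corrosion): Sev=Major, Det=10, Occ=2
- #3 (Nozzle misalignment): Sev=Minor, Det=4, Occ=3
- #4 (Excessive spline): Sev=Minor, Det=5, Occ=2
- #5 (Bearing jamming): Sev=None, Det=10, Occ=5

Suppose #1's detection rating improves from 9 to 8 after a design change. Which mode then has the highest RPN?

#1

RPN = Severity × Occurrence × Detection:
  #1: 6 × 3 × 9 = 162
  #2: 7 × 2 × 10 = 140
  #3: 4 × 3 × 4 = 48
  #4: 4 × 2 × 5 = 40
  #5: 1 × 5 × 10 = 50
After action: #1 → 6 × 3 × 8 = 144.
Revised RPNs: #1=144, #2=140, #5=50, #3=48, #4=40.
Highest is now #1 (144).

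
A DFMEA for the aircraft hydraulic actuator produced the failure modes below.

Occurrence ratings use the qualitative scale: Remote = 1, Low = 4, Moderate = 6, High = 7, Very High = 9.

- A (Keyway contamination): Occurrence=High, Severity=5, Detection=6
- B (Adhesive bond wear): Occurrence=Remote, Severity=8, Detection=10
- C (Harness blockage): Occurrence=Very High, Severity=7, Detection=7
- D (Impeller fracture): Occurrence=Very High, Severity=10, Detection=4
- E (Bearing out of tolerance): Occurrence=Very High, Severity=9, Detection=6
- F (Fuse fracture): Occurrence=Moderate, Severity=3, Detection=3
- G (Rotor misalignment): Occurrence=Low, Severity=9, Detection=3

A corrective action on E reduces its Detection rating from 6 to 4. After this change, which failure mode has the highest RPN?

C

RPN = Severity × Occurrence × Detection:
  A: 5 × 7 × 6 = 210
  B: 8 × 1 × 10 = 80
  C: 7 × 9 × 7 = 441
  D: 10 × 9 × 4 = 360
  E: 9 × 9 × 6 = 486
  F: 3 × 6 × 3 = 54
  G: 9 × 4 × 3 = 108
After action: E → 9 × 9 × 4 = 324.
Revised RPNs: C=441, D=360, E=324, A=210, G=108, B=80, F=54.
Highest is now C (441).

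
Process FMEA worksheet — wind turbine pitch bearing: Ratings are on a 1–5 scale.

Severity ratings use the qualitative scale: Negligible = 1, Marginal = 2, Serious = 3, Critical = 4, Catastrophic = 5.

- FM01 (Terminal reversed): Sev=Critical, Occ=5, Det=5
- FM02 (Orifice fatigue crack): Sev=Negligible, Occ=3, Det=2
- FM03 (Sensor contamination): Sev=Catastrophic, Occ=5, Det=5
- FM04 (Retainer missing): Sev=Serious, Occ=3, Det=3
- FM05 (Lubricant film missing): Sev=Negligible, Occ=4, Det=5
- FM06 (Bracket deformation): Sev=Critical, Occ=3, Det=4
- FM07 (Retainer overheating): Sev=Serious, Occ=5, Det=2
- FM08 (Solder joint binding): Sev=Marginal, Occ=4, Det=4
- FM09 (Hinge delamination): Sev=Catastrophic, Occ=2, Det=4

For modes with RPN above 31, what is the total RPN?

RPN = Severity × Occurrence × Detection:
  FM01: 4 × 5 × 5 = 100
  FM02: 1 × 3 × 2 = 6
  FM03: 5 × 5 × 5 = 125
  FM04: 3 × 3 × 3 = 27
  FM05: 1 × 4 × 5 = 20
  FM06: 4 × 3 × 4 = 48
  FM07: 3 × 5 × 2 = 30
  FM08: 2 × 4 × 4 = 32
  FM09: 5 × 2 × 4 = 40
RPN > 31: FM01 (100), FM03 (125), FM06 (48), FM08 (32), FM09 (40).
Sum: 100 + 125 + 48 + 32 + 40 = 345.

345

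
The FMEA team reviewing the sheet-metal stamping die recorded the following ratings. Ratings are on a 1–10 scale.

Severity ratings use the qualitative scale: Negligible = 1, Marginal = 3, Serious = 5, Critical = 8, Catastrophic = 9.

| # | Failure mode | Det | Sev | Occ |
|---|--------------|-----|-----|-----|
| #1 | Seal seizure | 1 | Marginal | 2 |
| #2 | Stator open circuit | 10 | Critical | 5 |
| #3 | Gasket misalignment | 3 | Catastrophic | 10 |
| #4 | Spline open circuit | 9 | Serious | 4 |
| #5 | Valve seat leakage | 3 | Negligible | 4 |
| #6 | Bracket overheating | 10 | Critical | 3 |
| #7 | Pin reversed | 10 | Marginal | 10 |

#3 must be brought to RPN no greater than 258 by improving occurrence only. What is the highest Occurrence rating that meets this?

9

#3: S=9, O=10, D=3 → current RPN = 270.
Fixed product = 27. Need 27 × O ≤ 258, so O ≤ 258/27 = 9.56.
Maximum integer Occurrence rating = 9 (gives RPN 243; O=10 would give 270 > 258).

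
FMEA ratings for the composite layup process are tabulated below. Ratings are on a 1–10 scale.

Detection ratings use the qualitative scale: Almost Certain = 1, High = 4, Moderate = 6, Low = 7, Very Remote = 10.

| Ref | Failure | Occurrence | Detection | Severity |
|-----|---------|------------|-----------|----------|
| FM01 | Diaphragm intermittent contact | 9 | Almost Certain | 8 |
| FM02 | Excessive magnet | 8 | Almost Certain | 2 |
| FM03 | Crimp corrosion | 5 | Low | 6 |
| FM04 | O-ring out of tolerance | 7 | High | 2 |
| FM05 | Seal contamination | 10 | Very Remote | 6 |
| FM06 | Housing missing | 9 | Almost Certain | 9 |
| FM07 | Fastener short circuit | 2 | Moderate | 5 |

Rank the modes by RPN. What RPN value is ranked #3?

RPN = Severity × Occurrence × Detection:
  FM01: 8 × 9 × 1 = 72
  FM02: 2 × 8 × 1 = 16
  FM03: 6 × 5 × 7 = 210
  FM04: 2 × 7 × 4 = 56
  FM05: 6 × 10 × 10 = 600
  FM06: 9 × 9 × 1 = 81
  FM07: 5 × 2 × 6 = 60
Sorted descending: 600, 210, 81, 72, 60, 56, 16.
The third-highest RPN is 81 (FM06).

81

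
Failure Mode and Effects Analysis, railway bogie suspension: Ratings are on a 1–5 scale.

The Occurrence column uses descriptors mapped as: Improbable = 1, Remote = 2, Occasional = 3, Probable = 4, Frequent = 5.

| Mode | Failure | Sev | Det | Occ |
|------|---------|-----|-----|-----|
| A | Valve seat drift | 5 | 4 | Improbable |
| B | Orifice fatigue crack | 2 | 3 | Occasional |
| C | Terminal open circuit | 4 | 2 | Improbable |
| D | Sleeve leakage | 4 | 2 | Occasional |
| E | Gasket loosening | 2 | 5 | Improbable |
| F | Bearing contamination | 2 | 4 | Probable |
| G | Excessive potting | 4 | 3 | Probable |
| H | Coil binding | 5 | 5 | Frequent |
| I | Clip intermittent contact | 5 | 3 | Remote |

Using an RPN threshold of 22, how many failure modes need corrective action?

5

RPN = Severity × Occurrence × Detection:
  A: 5 × 1 × 4 = 20
  B: 2 × 3 × 3 = 18
  C: 4 × 1 × 2 = 8
  D: 4 × 3 × 2 = 24
  E: 2 × 1 × 5 = 10
  F: 2 × 4 × 4 = 32
  G: 4 × 4 × 3 = 48
  H: 5 × 5 × 5 = 125
  I: 5 × 2 × 3 = 30
Modes with RPN ≥ 22: D (24), F (32), G (48), H (125), I (30) → 5.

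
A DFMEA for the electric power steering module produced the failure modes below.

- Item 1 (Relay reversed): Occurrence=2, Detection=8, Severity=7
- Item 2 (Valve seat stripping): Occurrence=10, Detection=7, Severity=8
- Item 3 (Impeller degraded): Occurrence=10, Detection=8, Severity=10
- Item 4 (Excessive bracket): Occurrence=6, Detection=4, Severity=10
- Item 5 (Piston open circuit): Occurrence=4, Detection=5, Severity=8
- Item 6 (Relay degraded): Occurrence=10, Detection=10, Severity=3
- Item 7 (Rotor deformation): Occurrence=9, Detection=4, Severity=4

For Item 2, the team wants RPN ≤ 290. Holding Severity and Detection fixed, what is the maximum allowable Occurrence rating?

5

Item 2: S=8, O=10, D=7 → current RPN = 560.
Fixed product = 56. Need 56 × O ≤ 290, so O ≤ 290/56 = 5.18.
Maximum integer Occurrence rating = 5 (gives RPN 280; O=6 would give 336 > 290).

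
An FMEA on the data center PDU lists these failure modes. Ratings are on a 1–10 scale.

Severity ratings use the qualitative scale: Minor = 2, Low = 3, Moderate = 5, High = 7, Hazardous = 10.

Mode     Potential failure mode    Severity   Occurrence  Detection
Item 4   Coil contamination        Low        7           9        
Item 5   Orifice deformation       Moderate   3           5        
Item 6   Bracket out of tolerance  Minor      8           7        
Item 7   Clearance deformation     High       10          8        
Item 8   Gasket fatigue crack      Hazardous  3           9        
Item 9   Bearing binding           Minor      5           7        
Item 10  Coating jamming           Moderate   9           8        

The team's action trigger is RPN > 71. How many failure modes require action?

RPN = Severity × Occurrence × Detection:
  Item 4: 3 × 7 × 9 = 189
  Item 5: 5 × 3 × 5 = 75
  Item 6: 2 × 8 × 7 = 112
  Item 7: 7 × 10 × 8 = 560
  Item 8: 10 × 3 × 9 = 270
  Item 9: 2 × 5 × 7 = 70
  Item 10: 5 × 9 × 8 = 360
Modes with RPN > 71: Item 4 (189), Item 5 (75), Item 6 (112), Item 7 (560), Item 8 (270), Item 10 (360) → 6.

6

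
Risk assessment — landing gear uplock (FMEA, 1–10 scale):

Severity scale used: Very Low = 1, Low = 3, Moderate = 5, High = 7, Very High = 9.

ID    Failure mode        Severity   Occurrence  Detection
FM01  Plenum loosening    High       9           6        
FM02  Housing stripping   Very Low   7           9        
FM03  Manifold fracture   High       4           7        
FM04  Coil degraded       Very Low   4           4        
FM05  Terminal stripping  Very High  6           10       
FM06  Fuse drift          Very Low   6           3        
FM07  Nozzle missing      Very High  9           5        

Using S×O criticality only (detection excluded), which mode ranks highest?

FM07

Criticality = Severity × Occurrence:
  FM01: 7 × 9 = 63
  FM02: 1 × 7 = 7
  FM03: 7 × 4 = 28
  FM04: 1 × 4 = 4
  FM05: 9 × 6 = 54
  FM06: 1 × 6 = 6
  FM07: 9 × 9 = 81
Highest criticality is 81 → FM07.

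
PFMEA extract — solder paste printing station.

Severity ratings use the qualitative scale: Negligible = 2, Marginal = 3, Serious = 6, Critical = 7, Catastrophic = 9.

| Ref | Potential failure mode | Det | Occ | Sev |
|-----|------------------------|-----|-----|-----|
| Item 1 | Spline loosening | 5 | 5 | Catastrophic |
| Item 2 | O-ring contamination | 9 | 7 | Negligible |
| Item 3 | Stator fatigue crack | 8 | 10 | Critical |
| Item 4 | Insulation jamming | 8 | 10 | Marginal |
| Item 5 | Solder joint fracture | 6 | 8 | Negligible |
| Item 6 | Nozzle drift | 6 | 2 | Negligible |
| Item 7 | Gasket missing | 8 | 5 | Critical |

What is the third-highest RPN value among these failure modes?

240

RPN = Severity × Occurrence × Detection:
  Item 1: 9 × 5 × 5 = 225
  Item 2: 2 × 7 × 9 = 126
  Item 3: 7 × 10 × 8 = 560
  Item 4: 3 × 10 × 8 = 240
  Item 5: 2 × 8 × 6 = 96
  Item 6: 2 × 2 × 6 = 24
  Item 7: 7 × 5 × 8 = 280
Sorted descending: 560, 280, 240, 225, 126, 96, 24.
The third-highest RPN is 240 (Item 4).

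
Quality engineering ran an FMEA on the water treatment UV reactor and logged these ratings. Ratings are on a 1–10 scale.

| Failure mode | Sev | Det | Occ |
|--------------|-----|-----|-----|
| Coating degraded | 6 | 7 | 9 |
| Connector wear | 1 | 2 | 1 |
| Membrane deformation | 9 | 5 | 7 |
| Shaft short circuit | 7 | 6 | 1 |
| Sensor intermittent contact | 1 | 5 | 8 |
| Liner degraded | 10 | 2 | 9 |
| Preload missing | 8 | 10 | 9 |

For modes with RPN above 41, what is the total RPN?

RPN = Severity × Occurrence × Detection:
  Coating degraded: 6 × 9 × 7 = 378
  Connector wear: 1 × 1 × 2 = 2
  Membrane deformation: 9 × 7 × 5 = 315
  Shaft short circuit: 7 × 1 × 6 = 42
  Sensor intermittent contact: 1 × 8 × 5 = 40
  Liner degraded: 10 × 9 × 2 = 180
  Preload missing: 8 × 9 × 10 = 720
RPN > 41: Coating degraded (378), Membrane deformation (315), Shaft short circuit (42), Liner degraded (180), Preload missing (720).
Sum: 378 + 315 + 42 + 180 + 720 = 1635.

1635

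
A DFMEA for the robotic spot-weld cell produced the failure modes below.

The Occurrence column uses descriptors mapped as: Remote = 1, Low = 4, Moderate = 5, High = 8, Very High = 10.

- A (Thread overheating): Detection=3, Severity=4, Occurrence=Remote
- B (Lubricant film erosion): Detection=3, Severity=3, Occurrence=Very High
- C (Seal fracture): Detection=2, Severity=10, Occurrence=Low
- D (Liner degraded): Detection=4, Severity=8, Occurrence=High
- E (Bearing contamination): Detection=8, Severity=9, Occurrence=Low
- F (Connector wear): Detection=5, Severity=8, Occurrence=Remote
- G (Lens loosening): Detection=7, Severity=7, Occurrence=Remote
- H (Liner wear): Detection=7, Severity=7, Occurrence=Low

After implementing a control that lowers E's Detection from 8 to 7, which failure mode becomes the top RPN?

RPN = Severity × Occurrence × Detection:
  A: 4 × 1 × 3 = 12
  B: 3 × 10 × 3 = 90
  C: 10 × 4 × 2 = 80
  D: 8 × 8 × 4 = 256
  E: 9 × 4 × 8 = 288
  F: 8 × 1 × 5 = 40
  G: 7 × 1 × 7 = 49
  H: 7 × 4 × 7 = 196
After action: E → 9 × 4 × 7 = 252.
Revised RPNs: D=256, E=252, H=196, B=90, C=80, G=49, F=40, A=12.
Highest is now D (256).

D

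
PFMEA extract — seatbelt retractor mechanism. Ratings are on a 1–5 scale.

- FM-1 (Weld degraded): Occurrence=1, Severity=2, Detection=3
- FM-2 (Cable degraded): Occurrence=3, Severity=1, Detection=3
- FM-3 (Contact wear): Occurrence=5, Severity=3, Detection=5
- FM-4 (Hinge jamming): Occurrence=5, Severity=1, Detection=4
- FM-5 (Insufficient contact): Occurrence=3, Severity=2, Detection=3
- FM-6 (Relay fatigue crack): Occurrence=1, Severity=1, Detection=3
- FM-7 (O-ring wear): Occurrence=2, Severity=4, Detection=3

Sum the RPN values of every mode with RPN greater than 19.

119

RPN = Severity × Occurrence × Detection:
  FM-1: 2 × 1 × 3 = 6
  FM-2: 1 × 3 × 3 = 9
  FM-3: 3 × 5 × 5 = 75
  FM-4: 1 × 5 × 4 = 20
  FM-5: 2 × 3 × 3 = 18
  FM-6: 1 × 1 × 3 = 3
  FM-7: 4 × 2 × 3 = 24
RPN > 19: FM-3 (75), FM-4 (20), FM-7 (24).
Sum: 75 + 20 + 24 = 119.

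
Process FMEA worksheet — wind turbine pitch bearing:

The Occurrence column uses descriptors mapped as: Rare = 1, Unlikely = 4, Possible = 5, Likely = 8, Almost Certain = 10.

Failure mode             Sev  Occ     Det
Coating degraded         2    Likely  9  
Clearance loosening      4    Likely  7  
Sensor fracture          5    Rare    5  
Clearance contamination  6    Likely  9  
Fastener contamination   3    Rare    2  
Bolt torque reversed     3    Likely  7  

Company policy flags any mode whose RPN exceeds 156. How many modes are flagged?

RPN = Severity × Occurrence × Detection:
  Coating degraded: 2 × 8 × 9 = 144
  Clearance loosening: 4 × 8 × 7 = 224
  Sensor fracture: 5 × 1 × 5 = 25
  Clearance contamination: 6 × 8 × 9 = 432
  Fastener contamination: 3 × 1 × 2 = 6
  Bolt torque reversed: 3 × 8 × 7 = 168
Modes with RPN > 156: Clearance loosening (224), Clearance contamination (432), Bolt torque reversed (168) → 3.

3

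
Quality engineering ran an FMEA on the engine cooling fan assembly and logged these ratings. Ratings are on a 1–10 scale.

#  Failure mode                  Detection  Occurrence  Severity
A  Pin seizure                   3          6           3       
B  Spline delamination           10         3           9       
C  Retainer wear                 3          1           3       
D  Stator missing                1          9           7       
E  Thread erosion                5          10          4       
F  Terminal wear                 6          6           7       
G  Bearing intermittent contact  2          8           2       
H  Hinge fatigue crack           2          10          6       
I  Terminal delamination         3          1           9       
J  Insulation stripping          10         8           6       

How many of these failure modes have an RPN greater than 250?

RPN = Severity × Occurrence × Detection:
  A: 3 × 6 × 3 = 54
  B: 9 × 3 × 10 = 270
  C: 3 × 1 × 3 = 9
  D: 7 × 9 × 1 = 63
  E: 4 × 10 × 5 = 200
  F: 7 × 6 × 6 = 252
  G: 2 × 8 × 2 = 32
  H: 6 × 10 × 2 = 120
  I: 9 × 1 × 3 = 27
  J: 6 × 8 × 10 = 480
Modes with RPN > 250: B (270), F (252), J (480) → 3.

3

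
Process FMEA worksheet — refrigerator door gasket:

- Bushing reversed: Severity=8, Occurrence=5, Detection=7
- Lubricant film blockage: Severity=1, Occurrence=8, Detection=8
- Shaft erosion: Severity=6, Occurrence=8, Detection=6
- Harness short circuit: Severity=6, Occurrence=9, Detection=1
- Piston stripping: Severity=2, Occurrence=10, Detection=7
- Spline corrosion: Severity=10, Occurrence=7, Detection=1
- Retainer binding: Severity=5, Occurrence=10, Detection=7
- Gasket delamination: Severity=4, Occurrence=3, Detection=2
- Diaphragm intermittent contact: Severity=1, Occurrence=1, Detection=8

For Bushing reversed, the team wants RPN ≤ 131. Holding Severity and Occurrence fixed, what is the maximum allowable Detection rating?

Bushing reversed: S=8, O=5, D=7 → current RPN = 280.
Fixed product = 40. Need 40 × D ≤ 131, so D ≤ 131/40 = 3.27.
Maximum integer Detection rating = 3 (gives RPN 120; D=4 would give 160 > 131).

3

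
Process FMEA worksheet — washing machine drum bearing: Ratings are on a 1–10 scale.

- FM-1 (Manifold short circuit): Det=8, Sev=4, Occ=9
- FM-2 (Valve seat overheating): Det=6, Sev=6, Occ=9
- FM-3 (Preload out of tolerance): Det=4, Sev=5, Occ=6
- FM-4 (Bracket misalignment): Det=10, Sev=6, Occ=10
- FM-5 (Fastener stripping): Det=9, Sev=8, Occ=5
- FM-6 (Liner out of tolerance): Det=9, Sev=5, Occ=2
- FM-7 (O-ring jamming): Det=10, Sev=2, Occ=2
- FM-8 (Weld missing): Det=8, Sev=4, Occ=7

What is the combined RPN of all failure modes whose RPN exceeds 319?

1284

RPN = Severity × Occurrence × Detection:
  FM-1: 4 × 9 × 8 = 288
  FM-2: 6 × 9 × 6 = 324
  FM-3: 5 × 6 × 4 = 120
  FM-4: 6 × 10 × 10 = 600
  FM-5: 8 × 5 × 9 = 360
  FM-6: 5 × 2 × 9 = 90
  FM-7: 2 × 2 × 10 = 40
  FM-8: 4 × 7 × 8 = 224
RPN > 319: FM-2 (324), FM-4 (600), FM-5 (360).
Sum: 324 + 600 + 360 = 1284.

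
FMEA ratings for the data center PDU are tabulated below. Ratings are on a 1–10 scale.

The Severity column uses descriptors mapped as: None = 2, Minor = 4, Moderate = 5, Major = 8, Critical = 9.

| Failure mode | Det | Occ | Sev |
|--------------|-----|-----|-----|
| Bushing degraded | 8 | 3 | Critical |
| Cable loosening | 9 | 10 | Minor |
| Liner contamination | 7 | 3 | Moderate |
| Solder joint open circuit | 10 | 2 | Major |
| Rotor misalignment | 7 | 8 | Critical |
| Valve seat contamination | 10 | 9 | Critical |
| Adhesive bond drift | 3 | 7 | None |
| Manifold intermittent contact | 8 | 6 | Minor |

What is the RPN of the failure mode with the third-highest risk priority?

360

RPN = Severity × Occurrence × Detection:
  Bushing degraded: 9 × 3 × 8 = 216
  Cable loosening: 4 × 10 × 9 = 360
  Liner contamination: 5 × 3 × 7 = 105
  Solder joint open circuit: 8 × 2 × 10 = 160
  Rotor misalignment: 9 × 8 × 7 = 504
  Valve seat contamination: 9 × 9 × 10 = 810
  Adhesive bond drift: 2 × 7 × 3 = 42
  Manifold intermittent contact: 4 × 6 × 8 = 192
Sorted descending: 810, 504, 360, 216, 192, 160, 105, 42.
The third-highest RPN is 360 (Cable loosening).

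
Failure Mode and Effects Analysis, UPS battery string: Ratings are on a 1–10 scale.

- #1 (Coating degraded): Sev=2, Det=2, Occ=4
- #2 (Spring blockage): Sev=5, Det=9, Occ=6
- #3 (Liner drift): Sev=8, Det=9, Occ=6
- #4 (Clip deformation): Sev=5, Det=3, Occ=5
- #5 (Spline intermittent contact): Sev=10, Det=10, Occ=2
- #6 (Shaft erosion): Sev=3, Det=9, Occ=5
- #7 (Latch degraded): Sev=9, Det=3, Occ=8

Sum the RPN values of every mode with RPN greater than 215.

918

RPN = Severity × Occurrence × Detection:
  #1: 2 × 4 × 2 = 16
  #2: 5 × 6 × 9 = 270
  #3: 8 × 6 × 9 = 432
  #4: 5 × 5 × 3 = 75
  #5: 10 × 2 × 10 = 200
  #6: 3 × 5 × 9 = 135
  #7: 9 × 8 × 3 = 216
RPN > 215: #2 (270), #3 (432), #7 (216).
Sum: 270 + 432 + 216 = 918.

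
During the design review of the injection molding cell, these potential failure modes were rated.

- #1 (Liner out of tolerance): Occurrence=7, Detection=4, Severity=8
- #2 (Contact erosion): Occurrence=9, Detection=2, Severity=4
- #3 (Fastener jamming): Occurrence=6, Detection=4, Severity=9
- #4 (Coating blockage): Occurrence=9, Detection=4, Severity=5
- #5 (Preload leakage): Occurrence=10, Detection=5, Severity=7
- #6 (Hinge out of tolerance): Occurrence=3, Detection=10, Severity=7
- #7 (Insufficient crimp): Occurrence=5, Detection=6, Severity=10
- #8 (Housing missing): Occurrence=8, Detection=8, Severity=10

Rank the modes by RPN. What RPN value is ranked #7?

RPN = Severity × Occurrence × Detection:
  #1: 8 × 7 × 4 = 224
  #2: 4 × 9 × 2 = 72
  #3: 9 × 6 × 4 = 216
  #4: 5 × 9 × 4 = 180
  #5: 7 × 10 × 5 = 350
  #6: 7 × 3 × 10 = 210
  #7: 10 × 5 × 6 = 300
  #8: 10 × 8 × 8 = 640
Sorted descending: 640, 350, 300, 224, 216, 210, 180, 72.
The seventh-highest RPN is 180 (#4).

180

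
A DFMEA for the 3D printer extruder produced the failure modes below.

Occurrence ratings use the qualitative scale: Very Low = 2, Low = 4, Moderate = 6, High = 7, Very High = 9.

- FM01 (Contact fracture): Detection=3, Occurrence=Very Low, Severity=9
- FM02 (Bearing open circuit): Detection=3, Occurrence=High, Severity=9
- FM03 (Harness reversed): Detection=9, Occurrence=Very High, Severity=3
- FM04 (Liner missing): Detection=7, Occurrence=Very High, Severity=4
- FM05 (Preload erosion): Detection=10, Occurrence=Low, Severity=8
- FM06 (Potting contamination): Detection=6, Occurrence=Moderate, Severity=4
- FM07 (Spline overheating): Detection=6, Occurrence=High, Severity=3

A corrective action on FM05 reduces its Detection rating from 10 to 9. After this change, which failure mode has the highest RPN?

RPN = Severity × Occurrence × Detection:
  FM01: 9 × 2 × 3 = 54
  FM02: 9 × 7 × 3 = 189
  FM03: 3 × 9 × 9 = 243
  FM04: 4 × 9 × 7 = 252
  FM05: 8 × 4 × 10 = 320
  FM06: 4 × 6 × 6 = 144
  FM07: 3 × 7 × 6 = 126
After action: FM05 → 8 × 4 × 9 = 288.
Revised RPNs: FM05=288, FM04=252, FM03=243, FM02=189, FM06=144, FM07=126, FM01=54.
Highest is now FM05 (288).

FM05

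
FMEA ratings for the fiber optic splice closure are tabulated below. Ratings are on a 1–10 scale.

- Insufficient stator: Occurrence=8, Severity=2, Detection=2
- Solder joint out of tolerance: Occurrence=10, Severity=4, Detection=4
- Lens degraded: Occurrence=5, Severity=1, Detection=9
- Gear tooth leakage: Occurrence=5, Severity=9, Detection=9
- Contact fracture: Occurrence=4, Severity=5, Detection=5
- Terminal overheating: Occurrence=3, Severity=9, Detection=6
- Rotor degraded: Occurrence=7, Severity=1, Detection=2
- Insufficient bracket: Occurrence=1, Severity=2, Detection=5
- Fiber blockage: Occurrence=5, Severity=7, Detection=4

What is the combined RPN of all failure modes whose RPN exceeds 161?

RPN = Severity × Occurrence × Detection:
  Insufficient stator: 2 × 8 × 2 = 32
  Solder joint out of tolerance: 4 × 10 × 4 = 160
  Lens degraded: 1 × 5 × 9 = 45
  Gear tooth leakage: 9 × 5 × 9 = 405
  Contact fracture: 5 × 4 × 5 = 100
  Terminal overheating: 9 × 3 × 6 = 162
  Rotor degraded: 1 × 7 × 2 = 14
  Insufficient bracket: 2 × 1 × 5 = 10
  Fiber blockage: 7 × 5 × 4 = 140
RPN > 161: Gear tooth leakage (405), Terminal overheating (162).
Sum: 405 + 162 = 567.

567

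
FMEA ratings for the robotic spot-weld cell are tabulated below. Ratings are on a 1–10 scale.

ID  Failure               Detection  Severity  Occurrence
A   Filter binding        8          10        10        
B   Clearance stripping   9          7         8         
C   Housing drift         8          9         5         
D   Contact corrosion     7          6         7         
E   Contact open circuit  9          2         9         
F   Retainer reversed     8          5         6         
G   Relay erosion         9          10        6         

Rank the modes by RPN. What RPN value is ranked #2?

540

RPN = Severity × Occurrence × Detection:
  A: 10 × 10 × 8 = 800
  B: 7 × 8 × 9 = 504
  C: 9 × 5 × 8 = 360
  D: 6 × 7 × 7 = 294
  E: 2 × 9 × 9 = 162
  F: 5 × 6 × 8 = 240
  G: 10 × 6 × 9 = 540
Sorted descending: 800, 540, 504, 360, 294, 240, 162.
The second-highest RPN is 540 (G).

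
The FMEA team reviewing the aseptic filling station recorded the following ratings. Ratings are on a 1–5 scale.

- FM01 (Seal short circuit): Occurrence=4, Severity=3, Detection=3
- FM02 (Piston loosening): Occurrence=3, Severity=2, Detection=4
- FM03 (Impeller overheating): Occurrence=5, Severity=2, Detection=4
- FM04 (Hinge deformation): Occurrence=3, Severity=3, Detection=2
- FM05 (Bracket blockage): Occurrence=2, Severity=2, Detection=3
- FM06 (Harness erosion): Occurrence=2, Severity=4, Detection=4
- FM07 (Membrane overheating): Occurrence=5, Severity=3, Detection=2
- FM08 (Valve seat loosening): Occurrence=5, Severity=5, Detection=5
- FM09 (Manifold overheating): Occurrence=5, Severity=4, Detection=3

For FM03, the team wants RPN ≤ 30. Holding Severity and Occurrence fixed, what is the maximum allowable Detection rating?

3

FM03: S=2, O=5, D=4 → current RPN = 40.
Fixed product = 10. Need 10 × D ≤ 30, so D ≤ 30/10 = 3.00.
Maximum integer Detection rating = 3 (gives RPN 30; D=4 would give 40 > 30).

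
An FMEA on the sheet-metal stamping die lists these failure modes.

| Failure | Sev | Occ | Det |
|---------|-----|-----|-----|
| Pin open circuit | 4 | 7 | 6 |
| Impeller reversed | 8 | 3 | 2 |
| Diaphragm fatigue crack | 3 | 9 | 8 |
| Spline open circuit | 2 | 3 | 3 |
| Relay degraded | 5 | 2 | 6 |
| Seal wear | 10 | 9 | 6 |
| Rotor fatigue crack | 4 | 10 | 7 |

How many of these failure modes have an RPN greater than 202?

3

RPN = Severity × Occurrence × Detection:
  Pin open circuit: 4 × 7 × 6 = 168
  Impeller reversed: 8 × 3 × 2 = 48
  Diaphragm fatigue crack: 3 × 9 × 8 = 216
  Spline open circuit: 2 × 3 × 3 = 18
  Relay degraded: 5 × 2 × 6 = 60
  Seal wear: 10 × 9 × 6 = 540
  Rotor fatigue crack: 4 × 10 × 7 = 280
Modes with RPN > 202: Diaphragm fatigue crack (216), Seal wear (540), Rotor fatigue crack (280) → 3.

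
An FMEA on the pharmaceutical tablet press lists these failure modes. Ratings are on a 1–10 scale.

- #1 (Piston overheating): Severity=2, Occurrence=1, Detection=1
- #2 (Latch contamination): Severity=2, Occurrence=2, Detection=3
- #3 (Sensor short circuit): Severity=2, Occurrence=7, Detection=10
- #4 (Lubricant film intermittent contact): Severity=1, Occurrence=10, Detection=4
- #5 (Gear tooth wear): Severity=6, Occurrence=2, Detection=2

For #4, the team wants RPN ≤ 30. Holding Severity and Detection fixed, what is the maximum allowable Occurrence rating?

#4: S=1, O=10, D=4 → current RPN = 40.
Fixed product = 4. Need 4 × O ≤ 30, so O ≤ 30/4 = 7.50.
Maximum integer Occurrence rating = 7 (gives RPN 28; O=8 would give 32 > 30).

7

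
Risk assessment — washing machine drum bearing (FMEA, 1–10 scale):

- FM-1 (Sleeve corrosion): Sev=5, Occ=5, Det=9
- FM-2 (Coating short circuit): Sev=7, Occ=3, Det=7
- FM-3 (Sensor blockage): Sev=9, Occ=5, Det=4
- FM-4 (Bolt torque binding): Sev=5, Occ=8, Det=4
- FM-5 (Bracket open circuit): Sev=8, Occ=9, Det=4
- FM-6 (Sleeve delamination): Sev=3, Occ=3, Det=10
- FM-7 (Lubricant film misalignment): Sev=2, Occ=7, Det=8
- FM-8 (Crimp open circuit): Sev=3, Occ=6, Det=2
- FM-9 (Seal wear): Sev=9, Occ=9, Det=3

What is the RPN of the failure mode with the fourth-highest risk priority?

180

RPN = Severity × Occurrence × Detection:
  FM-1: 5 × 5 × 9 = 225
  FM-2: 7 × 3 × 7 = 147
  FM-3: 9 × 5 × 4 = 180
  FM-4: 5 × 8 × 4 = 160
  FM-5: 8 × 9 × 4 = 288
  FM-6: 3 × 3 × 10 = 90
  FM-7: 2 × 7 × 8 = 112
  FM-8: 3 × 6 × 2 = 36
  FM-9: 9 × 9 × 3 = 243
Sorted descending: 288, 243, 225, 180, 160, 147, 112, 90, 36.
The fourth-highest RPN is 180 (FM-3).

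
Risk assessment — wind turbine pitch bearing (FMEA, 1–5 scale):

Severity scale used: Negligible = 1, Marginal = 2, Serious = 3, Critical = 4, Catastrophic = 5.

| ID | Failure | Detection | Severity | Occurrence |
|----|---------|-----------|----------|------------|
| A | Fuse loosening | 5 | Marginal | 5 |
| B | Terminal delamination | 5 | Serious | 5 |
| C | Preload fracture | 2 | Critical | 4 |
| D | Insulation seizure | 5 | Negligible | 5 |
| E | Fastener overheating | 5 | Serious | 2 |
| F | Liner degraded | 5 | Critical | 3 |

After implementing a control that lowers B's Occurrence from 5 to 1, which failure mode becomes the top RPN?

RPN = Severity × Occurrence × Detection:
  A: 2 × 5 × 5 = 50
  B: 3 × 5 × 5 = 75
  C: 4 × 4 × 2 = 32
  D: 1 × 5 × 5 = 25
  E: 3 × 2 × 5 = 30
  F: 4 × 3 × 5 = 60
After action: B → 3 × 1 × 5 = 15.
Revised RPNs: F=60, A=50, C=32, E=30, D=25, B=15.
Highest is now F (60).

F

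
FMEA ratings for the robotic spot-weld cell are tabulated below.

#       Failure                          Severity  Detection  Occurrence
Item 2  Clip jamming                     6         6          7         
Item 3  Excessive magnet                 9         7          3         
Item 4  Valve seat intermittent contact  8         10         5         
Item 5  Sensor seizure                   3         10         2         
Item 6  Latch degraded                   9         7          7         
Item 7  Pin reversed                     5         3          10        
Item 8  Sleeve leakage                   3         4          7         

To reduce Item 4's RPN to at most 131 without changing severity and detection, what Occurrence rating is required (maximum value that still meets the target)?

1

Item 4: S=8, O=5, D=10 → current RPN = 400.
Fixed product = 80. Need 80 × O ≤ 131, so O ≤ 131/80 = 1.64.
Maximum integer Occurrence rating = 1 (gives RPN 80; O=2 would give 160 > 131).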